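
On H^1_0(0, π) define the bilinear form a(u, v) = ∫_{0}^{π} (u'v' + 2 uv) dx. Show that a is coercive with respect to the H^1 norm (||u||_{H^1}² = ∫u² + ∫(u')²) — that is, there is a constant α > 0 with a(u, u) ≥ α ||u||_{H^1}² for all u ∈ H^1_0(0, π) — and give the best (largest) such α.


α = 1

Coercivity of a(·,·) on H^1_0(0, π) means a(u, u) ≥ α ||u||_{H^1}² for every u ∈ H^1_0.
The interval has length L = π, and Poincaré/coercivity depend only on L. Here a(u, u) = ∫(u')² + (2)·∫u².
Here c = 2 ≥ 1, so a(u,u) = ∫(u')² + c∫u² ≥ ∫(u')² + ∫u² = ||u||_{H^1}², i.e. α = 1 works. No larger α is possible: a(u,u) ≥ α||u||_{H^1}² means (1−α)∫(u')² ≥ (α−c)∫u², and for the modes u_n = sin(nπ(x−x₀)/L) (x₀ the left endpoint) one has ∫u_n²/∫(u_n')² = (L/(nπ))² → 0, so a(u_n,u_n)/||u_n||_{H^1}² → 1. Hence the optimal constant is α = 1.
Therefore α = 1.


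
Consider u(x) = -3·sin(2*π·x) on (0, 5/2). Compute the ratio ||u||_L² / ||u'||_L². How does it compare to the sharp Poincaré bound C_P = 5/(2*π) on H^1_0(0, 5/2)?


||u||_L² / ||u'||_L² = 1/(2*π) < C_P = 5/(2*π).

u(x) = -3·sin(2*π·x), so u'(x) = -6*π*cos(2*π*x).
Writing u(x) = A·sin(kπx/L) with A = -3 and k = 5, use ∫_0^L sin²(kπx/L) dx = L/2 and ∫_0^L cos²(kπx/L) dx = L/2.
u² = 9·sin²(2*π·x) and (u')² = 36*π^2·cos²(2*π·x), and each of sin², cos² integrates to L/2 = 5/4 over (0, 5/2).
∫_0^5/2 u² dx = 45/4, so ||u||_L² = 3*sqrt(5)/2.
∫_0^5/2 (u')² dx = 45*π^2, so ||u'||_L² = 3*sqrt(5)*π.
Ratio ||u||_L² / ||u'||_L² = 1/(2*π).
Sharp Poincaré constant on H^1_0(0, 5/2) is C_P = L/π = 5/(2*π), achieved by sin(2*π/5·x).
This is the k = 5 harmonic; the ratio L/(kπ) is strictly less than C_P = L/π, consistent with the sharp inequality ||u||_L² ≤ C_P ||u'||_L².


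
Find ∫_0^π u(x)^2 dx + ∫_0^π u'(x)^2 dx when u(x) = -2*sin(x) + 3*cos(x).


||u||_{H^1(0,π)}^2 = 13*π

u'(x) = -3*sin(x) - 2*cos(x).
Expand u² and (u')² and integrate term by term on (0, π), using: for integers n ≥ 1, ∫_0^π sin²(nx) dx = ∫_0^π cos²(nx) dx = π/2; for n ≠ n', ∫_0^π sin(nx)sin(n'x) dx = ∫_0^π cos(nx)cos(n'x) dx = 0; and by product-to-sum, ∫_0^π sin(nx)cos(n'x) dx = ½∫_0^π [sin((n+n')x) + sin((n−n')x)] dx, which is 0 when n+n' is even and 2n/(n²−n'²) when n+n' is odd (it need not vanish on (0, π)).
  u² squared terms: (-2)²·∫sin(x)² dx = 4·π/2 = 2*π;  (3)²·∫cos(x)² dx = 9·π/2 = 9*π/2.
  u² cross terms: 2·(-2)·(3)·∫sin(x)·cos(x) dx = -12·(0) = 0.
  So ∫_0^π u² dx = 2*π + 9*π/2 + 0 = 13*π/2.
  (u')² squared terms: (-3)²·∫sin(x)² dx = 9·π/2 = 9*π/2;  (-2)²·∫cos(x)² dx = 4·π/2 = 2*π.
  (u')² cross terms: 2·(-3)·(-2)·∫sin(x)·cos(x) dx = 12·(0) = 0.
  So ∫_0^π (u')² dx = 9*π/2 + 2*π + 0 = 13*π/2.
||u||_{H^1}^2 = (13*π/2) + (13*π/2) = 13*π.


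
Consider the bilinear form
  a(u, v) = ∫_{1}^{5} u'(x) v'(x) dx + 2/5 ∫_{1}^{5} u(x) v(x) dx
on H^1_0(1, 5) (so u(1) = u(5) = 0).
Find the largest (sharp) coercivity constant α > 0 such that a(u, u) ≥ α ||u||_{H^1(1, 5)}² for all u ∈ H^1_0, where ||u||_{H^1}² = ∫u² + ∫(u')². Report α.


α = (32/5 + π^2)/(π^2 + 16)

Coercivity of a(·,·) on H^1_0(1, 5) means a(u, u) ≥ α ||u||_{H^1}² for every u ∈ H^1_0.
The interval has length L = 4, and Poincaré/coercivity depend only on L. Here a(u, u) = ∫(u')² + (2/5)·∫u².
Here 0 < c = 2/5 < 1. The condition a(u,u) ≥ α||u||_{H^1}² reads (1−α)∫(u')² ≥ (α−c)∫u². Any admissible α is ≤ 1 (rapidly oscillating u have ∫u²/∫(u')² → 0), and α = 1 would force 0 ≥ (1−c)∫u², impossible since c < 1; so 1−α > 0. By the sharp Poincaré inequality on H^1_0 of an interval of length L, ∫(u')² ≥ (π/L)²∫u² with equality for the first sine mode sin(π(x−x₀)/L) (x₀ the left endpoint), so the inequality holds for all u iff (1−α)(π/L)² ≥ α − c, i.e. α ≤ ((π/L)² + c)/((π/L)² + 1) = (1 + c(L/π)²)/(1 + (L/π)²). With (π/L)² = π^2/16 and c = 2/5, the largest admissible constant is α = ((π/L)² + c)/((π/L)² + 1).
Simplifying, α = (32/5 + π^2)/(π^2 + 16).


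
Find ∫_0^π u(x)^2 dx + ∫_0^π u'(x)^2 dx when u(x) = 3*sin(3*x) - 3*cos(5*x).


||u||_{H^1(0,π)}^2 = 162*π

u'(x) = 15*sin(5*x) + 9*cos(3*x).
Expand u² and (u')² and integrate term by term on (0, π), using: for integers n ≥ 1, ∫_0^π sin²(nx) dx = ∫_0^π cos²(nx) dx = π/2; for n ≠ n', ∫_0^π sin(nx)sin(n'x) dx = ∫_0^π cos(nx)cos(n'x) dx = 0; and by product-to-sum, ∫_0^π sin(nx)cos(n'x) dx = ½∫_0^π [sin((n+n')x) + sin((n−n')x)] dx, which is 0 when n+n' is even and 2n/(n²−n'²) when n+n' is odd (it need not vanish on (0, π)).
  u² squared terms: (-3)²·∫cos(5x)² dx = 9·π/2 = 9*π/2;  (3)²·∫sin(3x)² dx = 9·π/2 = 9*π/2.
  u² cross terms: 2·(-3)·(3)·∫cos(5x)·sin(3x) dx = -18·(0) = 0.
  So ∫_0^π u² dx = 9*π/2 + 9*π/2 + 0 = 9*π.
  (u')² squared terms: (9)²·∫cos(3x)² dx = 81·π/2 = 81*π/2;  (15)²·∫sin(5x)² dx = 225·π/2 = 225*π/2.
  (u')² cross terms: 2·(9)·(15)·∫cos(3x)·sin(5x) dx = 270·(0) = 0.
  So ∫_0^π (u')² dx = 81*π/2 + 225*π/2 + 0 = 153*π.
||u||_{H^1}^2 = (9*π) + (153*π) = 162*π.


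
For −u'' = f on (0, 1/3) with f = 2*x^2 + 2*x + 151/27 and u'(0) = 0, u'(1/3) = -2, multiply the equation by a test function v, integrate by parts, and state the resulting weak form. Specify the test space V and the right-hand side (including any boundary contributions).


V = H^1(0, 1/3) (v unrestricted at boundary; u is determined up to an additive constant); weak form: ∫_0^1/3 u'v' dx = ∫_0^1/3 (2*x^2 + 2*x + 151/27) v dx − 2·v(1/3) for all v ∈ V.

Multiply both sides by a test function v and integrate from 0 to 1/3:
  ∫_0^1/3 −u''(x) v(x) dx = ∫_0^1/3 f(x) v(x) dx.
Integrate the LHS by parts once:
  ∫_0^1/3 −u'' v dx = −[u'(x) v(x)]_0^1/3 + ∫_0^1/3 u'(x) v'(x) dx.
Thus ∫_0^1/3 u'(x) v'(x) dx = ∫_0^1/3 f(x) v(x) dx + [u'(x) v(x)]_0^1/3.
Choose V so that boundary terms are either known or forced to vanish.
u has inhomogeneous Neumann u'(0) = 0, u'(1/3) = -2. [u' v]_0^1/3 = (-2)·v(1/3) − (0)·v(0) = − 2·v(1/3). Take V = H^1(0, 1/3); boundary term becomes part of RHS.
Weak formulation: find u (satisfying any essential BC) such that ∫_0^1/3 u'(x) v'(x) dx = ∫_0^1/3 f v dx − 2·v(1/3) for all v ∈ V (Neumann data are natural BCs: they enter the RHS as boundary terms).
Substituting f(x) = 2*x^2 + 2*x + 151/27, the right-hand side is ∫_0^1/3 (2*x^2 + 2*x + 151/27) v dx − 2·v(1/3).
Compatibility check (pure Neumann): taking v ≡ 1 ∈ V gives 0 = ∫_0^1/3 f dx + (-2) − (0), i.e. ∫_0^1/3 f dx must equal u'(0) − u'(1/3) = 2. Indeed ∫_0^1/3 (2*x^2 + 2*x + 151/27) dx = 2, so the data are compatible. The solution is then unique only up to an additive constant (fix it e.g. by requiring ∫_0^1/3 u dx = 0).


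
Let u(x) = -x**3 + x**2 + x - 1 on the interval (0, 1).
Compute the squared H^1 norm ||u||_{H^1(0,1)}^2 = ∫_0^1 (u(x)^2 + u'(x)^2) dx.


||u||_{H^1}^2 = 148/105

The H^1 norm (squared) on an interval (0, L) is
  ||u||_{H^1}^2 = ∫_0^L u(x)^2 dx + ∫_0^L u'(x)^2 dx.
Compute u'(x) = -3*x**2 + 2*x + 1.
Then u(x)^2 = x**6 - 2*x**5 - x**4 + 4*x**3 - x**2 - 2*x + 1 and u'(x)^2 = 9*x**4 - 12*x**3 - 2*x**2 + 4*x + 1.
Integrate each monomial from 0 to 1 using ∫_0^1 c·x^n dx = c·1^(n+1)/(n+1):
  ∫_0^1 u(x)^2 dx = ∫_0^1 (x^6 - 2*x^5 - x^4 + 4*x^3 - x^2 - 2*x + 1) dx. Term by term:
    ∫_0^1 x^6 dx = 1/7;  ∫_0^1 -2*x^5 dx = -1/3;  ∫_0^1 -x^4 dx = -1/5;
    ∫_0^1 4*x^3 dx = 1;  ∫_0^1 -x^2 dx = -1/3;  ∫_0^1 -2*x dx = -1;
    ∫_0^1 1 dx = 1.
  Sum: 1/7 − 1/3 − 1/5 + 1 − 1/3 − 1 + 1 = 29/105.
  ∫_0^1 u'(x)^2 dx = ∫_0^1 (9*x^4 - 12*x^3 - 2*x^2 + 4*x + 1) dx. Term by term:
    ∫_0^1 9*x^4 dx = 9/5;  ∫_0^1 -12*x^3 dx = -3;  ∫_0^1 -2*x^2 dx = -2/3;
    ∫_0^1 4*x dx = 2;  ∫_0^1 1 dx = 1.
  Sum: 9/5 − 3 − 2/3 + 2 + 1 = 17/15.
Adding: ||u||_{H^1}^2 = 29/105 + 17/15 = 148/105.


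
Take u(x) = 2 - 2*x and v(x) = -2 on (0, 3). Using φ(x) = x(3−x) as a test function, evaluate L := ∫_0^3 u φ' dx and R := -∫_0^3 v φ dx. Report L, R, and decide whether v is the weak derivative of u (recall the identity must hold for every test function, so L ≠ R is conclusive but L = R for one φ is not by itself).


LHS = 9, RHS = 9. Yes, v = u' weakly.

u(x) = 2 - 2*x, classical derivative u'(x) = -2.
φ(x) = x(3−x), so φ'(x) = 3 - 2*x.
Note φ(0) = φ(3) = 0, so the boundary term u·φ vanishes.
LHS = ∫_0^3 u(x) φ'(x) dx = ∫_0^3 (4*x^2 - 10*x + 6) dx. Term by term:
  ∫_0^3 4*x^2 dx = 36;  ∫_0^3 -10*x dx = -45;  ∫_0^3 6 dx = 18.
Sum: 36 − 45 + 18 = 9.
So LHS = 9.
∫_0^3 v(x) φ(x) dx = ∫_0^3 (2*x^2 - 6*x) dx. Term by term:
  ∫_0^3 2*x^2 dx = 18;  ∫_0^3 -6*x dx = -27.
Sum: 18 − 27 = -9.
So RHS = -∫_0^3 v(x) φ(x) dx = 9.
LHS = RHS, so the identity holds for this test φ.
Moreover u is smooth here and v(x) = u'(x) = -2 pointwise, so the identity holds for every test function. Hence v is the weak derivative of u.


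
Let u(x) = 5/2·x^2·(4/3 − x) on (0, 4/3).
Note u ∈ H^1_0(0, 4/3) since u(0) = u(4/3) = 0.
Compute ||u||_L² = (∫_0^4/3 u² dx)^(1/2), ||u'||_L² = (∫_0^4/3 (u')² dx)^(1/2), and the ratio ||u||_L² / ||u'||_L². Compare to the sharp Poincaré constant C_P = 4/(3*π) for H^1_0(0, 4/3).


||u||_L² / ||u'||_L² = 2*sqrt(14)/21 < C_P = 4/(3*π).

u(x) = 5/2·x^2·(4/3 − x), so u'(x) = 5*x*(8 - 9*x)/6.
u(x) = 5/2·x^2·(4/3 − x) vanishes at x = 0 and x = 4/3, so u ∈ H^1_0(0, 4/3). Differentiate via the product rule and integrate the resulting polynomials term by term.
  ∫_0^4/3 u² dx = ∫_0^4/3 (25*x^6/4 - 50*x^5/3 + 100*x^4/9) dx. Term by term:
    ∫_0^4/3 25*x^6/4 dx = 102400/15309;  ∫_0^4/3 -50*x^5/3 dx = -102400/6561;  ∫_0^4/3 100*x^4/9 dx = 20480/2187.
  Sum: 102400/15309 − 102400/6561 + 20480/2187 = 20480/45927.
  ∫_0^4/3 (u')² dx = ∫_0^4/3 (225*x^4/4 - 100*x^3 + 400*x^2/9) dx. Term by term:
    ∫_0^4/3 225*x^4/4 dx = 1280/27;  ∫_0^4/3 -100*x^3 dx = -6400/81;  ∫_0^4/3 400*x^2/9 dx = 25600/729.
  Sum: 1280/27 − 6400/81 + 25600/729 = 2560/729.
∫_0^4/3 u² dx = 20480/45927, so ||u||_L² = 64*sqrt(35)/567.
∫_0^4/3 (u')² dx = 2560/729, so ||u'||_L² = 16*sqrt(10)/27.
Ratio ||u||_L² / ||u'||_L² = 2*sqrt(14)/21.
Sharp Poincaré constant on H^1_0(0, 4/3) is C_P = L/π = 4/(3*π), achieved by sin(3*π/4·x).
A polynomial bump cannot attain the sharp Poincaré constant (only the first sine eigenfunction does), so the ratio is strictly less than C_P, consistent with ||u||_L² ≤ C_P ||u'||_L².


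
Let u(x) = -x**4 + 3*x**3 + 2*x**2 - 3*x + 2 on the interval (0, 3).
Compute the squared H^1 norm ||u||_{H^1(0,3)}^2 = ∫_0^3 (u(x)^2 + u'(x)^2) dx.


||u||_{H^1}^2 = 8097/20

The H^1 norm (squared) on an interval (0, L) is
  ||u||_{H^1}^2 = ∫_0^L u(x)^2 dx + ∫_0^L u'(x)^2 dx.
Compute u'(x) = -4*x**3 + 9*x**2 + 4*x - 3.
Then u(x)^2 = x**8 - 6*x**7 + 5*x**6 + 18*x**5 - 18*x**4 + 17*x**2 - 12*x + 4 and u'(x)^2 = 16*x**6 - 72*x**5 + 49*x**4 + 96*x**3 - 38*x**2 - 24*x + 9.
Integrate each monomial from 0 to 3 using ∫_0^3 c·x^n dx = c·3^(n+1)/(n+1):
  ∫_0^3 u(x)^2 dx = ∫_0^3 (x^8 - 6*x^7 + 5*x^6 + 18*x^5 - 18*x^4 + 17*x^2 - 12*x + 4) dx. Term by term:
    ∫_0^3 x^8 dx = 2187;  ∫_0^3 -6*x^7 dx = -19683/4;  ∫_0^3 5*x^6 dx = 10935/7;
    ∫_0^3 18*x^5 dx = 2187;  ∫_0^3 -18*x^4 dx = -4374/5;  ∫_0^3 17*x^2 dx = 153;
    ∫_0^3 -12*x dx = -54;  ∫_0^3 4 dx = 12.
  Sum: 2187 − 19683/4 + 10935/7 + 2187 − 4374/5 + 153 − 54 + 12 = 35223/140.
  ∫_0^3 u'(x)^2 dx = ∫_0^3 (16*x^6 - 72*x^5 + 49*x^4 + 96*x^3 - 38*x^2 - 24*x + 9) dx. Term by term:
    ∫_0^3 16*x^6 dx = 34992/7;  ∫_0^3 -72*x^5 dx = -8748;  ∫_0^3 49*x^4 dx = 11907/5;
    ∫_0^3 96*x^3 dx = 1944;  ∫_0^3 -38*x^2 dx = -342;  ∫_0^3 -24*x dx = -108;
    ∫_0^3 9 dx = 27.
  Sum: 34992/7 − 8748 + 11907/5 + 1944 − 342 − 108 + 27 = 5364/35.
Adding: ||u||_{H^1}^2 = 35223/140 + 5364/35 = 8097/20.


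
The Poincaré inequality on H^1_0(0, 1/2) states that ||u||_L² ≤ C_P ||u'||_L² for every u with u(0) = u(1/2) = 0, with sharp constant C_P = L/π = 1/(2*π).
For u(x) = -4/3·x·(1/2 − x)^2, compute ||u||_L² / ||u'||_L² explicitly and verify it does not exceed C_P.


||u||_L² / ||u'||_L² = sqrt(14)/28 < C_P = 1/(2*π).

u(x) = -4/3·x·(1/2 − x)^2, so u'(x) = -4*x^2 + 8*x/3 - 1/3.
u(x) = -4/3·x·(1/2 − x)^2 vanishes at x = 0 and x = 1/2, so u ∈ H^1_0(0, 1/2). Differentiate via the product rule and integrate the resulting polynomials term by term.
  ∫_0^1/2 u² dx = ∫_0^1/2 (16*x^6/9 - 32*x^5/9 + 8*x^4/3 - 8*x^3/9 + x^2/9) dx. Term by term:
    ∫_0^1/2 16*x^6/9 dx = 1/504;  ∫_0^1/2 -32*x^5/9 dx = -1/108;  ∫_0^1/2 8*x^4/3 dx = 1/60;
    ∫_0^1/2 -8*x^3/9 dx = -1/72;  ∫_0^1/2 x^2/9 dx = 1/216.
  Sum: 1/504 − 1/108 + 1/60 − 1/72 + 1/216 = 1/7560.
  ∫_0^1/2 (u')² dx = ∫_0^1/2 (16*x^4 - 64*x^3/3 + 88*x^2/9 - 16*x/9 + 1/9) dx. Term by term:
    ∫_0^1/2 16*x^4 dx = 1/10;  ∫_0^1/2 -64*x^3/3 dx = -1/3;  ∫_0^1/2 88*x^2/9 dx = 11/27;
    ∫_0^1/2 -16*x/9 dx = -2/9;  ∫_0^1/2 1/9 dx = 1/18.
  Sum: 1/10 − 1/3 + 11/27 − 2/9 + 1/18 = 1/135.
∫_0^1/2 u² dx = 1/7560, so ||u||_L² = sqrt(210)/1260.
∫_0^1/2 (u')² dx = 1/135, so ||u'||_L² = sqrt(15)/45.
Ratio ||u||_L² / ||u'||_L² = sqrt(14)/28.
Sharp Poincaré constant on H^1_0(0, 1/2) is C_P = L/π = 1/(2*π), achieved by sin(2*π·x).
A polynomial bump cannot attain the sharp Poincaré constant (only the first sine eigenfunction does), so the ratio is strictly less than C_P, consistent with ||u||_L² ≤ C_P ||u'||_L².


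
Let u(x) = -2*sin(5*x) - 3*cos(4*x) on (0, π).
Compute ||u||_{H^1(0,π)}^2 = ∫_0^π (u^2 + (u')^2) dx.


||u||_{H^1(0,π)}^2 = 680/3 + 257*π/2

u'(x) = 12*sin(4*x) - 10*cos(5*x).
Expand u² and (u')² and integrate term by term on (0, π), using: for integers n ≥ 1, ∫_0^π sin²(nx) dx = ∫_0^π cos²(nx) dx = π/2; for n ≠ n', ∫_0^π sin(nx)sin(n'x) dx = ∫_0^π cos(nx)cos(n'x) dx = 0; and by product-to-sum, ∫_0^π sin(nx)cos(n'x) dx = ½∫_0^π [sin((n+n')x) + sin((n−n')x)] dx, which is 0 when n+n' is even and 2n/(n²−n'²) when n+n' is odd (it need not vanish on (0, π)).
  u² squared terms: (-3)²·∫cos(4x)² dx = 9·π/2 = 9*π/2;  (-2)²·∫sin(5x)² dx = 4·π/2 = 2*π.
  u² cross terms: 2·(-3)·(-2)·∫cos(4x)·sin(5x) dx = 12·(10/9) = 40/3.
  So ∫_0^π u² dx = 9*π/2 + 2*π + 40/3 = 40/3 + 13*π/2.
  (u')² squared terms: (-10)²·∫cos(5x)² dx = 100·π/2 = 50*π;  (12)²·∫sin(4x)² dx = 144·π/2 = 72*π.
  (u')² cross terms: 2·(-10)·(12)·∫cos(5x)·sin(4x) dx = -240·(-8/9) = 640/3.
  So ∫_0^π (u')² dx = 50*π + 72*π + 640/3 = 640/3 + 122*π.
||u||_{H^1}^2 = (40/3 + 13*π/2) + (640/3 + 122*π) = 680/3 + 257*π/2.


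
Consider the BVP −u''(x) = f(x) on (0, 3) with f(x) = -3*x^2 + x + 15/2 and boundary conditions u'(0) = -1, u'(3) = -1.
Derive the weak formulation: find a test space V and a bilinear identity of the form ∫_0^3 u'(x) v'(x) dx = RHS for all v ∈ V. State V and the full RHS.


V = H^1(0, 3) (v unrestricted at boundary; u is determined up to an additive constant); weak form: ∫_0^3 u'v' dx = ∫_0^3 (-3*x^2 + x + 15/2) v dx − v(3) + v(0) for all v ∈ V.

Multiply both sides by a test function v and integrate from 0 to 3:
  ∫_0^3 −u''(x) v(x) dx = ∫_0^3 f(x) v(x) dx.
Integrate the LHS by parts once:
  ∫_0^3 −u'' v dx = −[u'(x) v(x)]_0^3 + ∫_0^3 u'(x) v'(x) dx.
Thus ∫_0^3 u'(x) v'(x) dx = ∫_0^3 f(x) v(x) dx + [u'(x) v(x)]_0^3.
Choose V so that boundary terms are either known or forced to vanish.
u has inhomogeneous Neumann u'(0) = -1, u'(3) = -1. [u' v]_0^3 = (-1)·v(3) − (-1)·v(0) = − v(3) + v(0). Take V = H^1(0, 3); boundary term becomes part of RHS.
Weak formulation: find u (satisfying any essential BC) such that ∫_0^3 u'(x) v'(x) dx = ∫_0^3 f v dx − v(3) + v(0) for all v ∈ V (Neumann data are natural BCs: they enter the RHS as boundary terms).
Substituting f(x) = -3*x^2 + x + 15/2, the right-hand side is ∫_0^3 (-3*x^2 + x + 15/2) v dx − v(3) + v(0).
Compatibility check (pure Neumann): taking v ≡ 1 ∈ V gives 0 = ∫_0^3 f dx + (-1) − (-1), i.e. ∫_0^3 f dx must equal u'(0) − u'(3) = 0. Indeed ∫_0^3 (-3*x^2 + x + 15/2) dx = 0, so the data are compatible. The solution is then unique only up to an additive constant (fix it e.g. by requiring ∫_0^3 u dx = 0).


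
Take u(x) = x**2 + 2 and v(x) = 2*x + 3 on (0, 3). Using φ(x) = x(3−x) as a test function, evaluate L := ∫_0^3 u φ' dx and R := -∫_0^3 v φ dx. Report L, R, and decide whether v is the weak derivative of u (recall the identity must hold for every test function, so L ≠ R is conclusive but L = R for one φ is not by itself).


LHS = -27/2, RHS = -27. No, v is not the weak derivative of u.

u(x) = x**2 + 2, classical derivative u'(x) = 2*x.
φ(x) = x(3−x), so φ'(x) = 3 - 2*x.
Note φ(0) = φ(3) = 0, so the boundary term u·φ vanishes.
LHS = ∫_0^3 u(x) φ'(x) dx = ∫_0^3 (-2*x^3 + 3*x^2 - 4*x + 6) dx. Term by term:
  ∫_0^3 -2*x^3 dx = -81/2;  ∫_0^3 3*x^2 dx = 27;  ∫_0^3 -4*x dx = -18;
  ∫_0^3 6 dx = 18.
Sum: -81/2 + 27 − 18 + 18 = -27/2.
So LHS = -27/2.
∫_0^3 v(x) φ(x) dx = ∫_0^3 (-2*x^3 + 3*x^2 + 9*x) dx. Term by term:
  ∫_0^3 -2*x^3 dx = -81/2;  ∫_0^3 3*x^2 dx = 27;  ∫_0^3 9*x dx = 81/2.
Sum: -81/2 + 27 + 81/2 = 27.
So RHS = -∫_0^3 v(x) φ(x) dx = -27.
LHS − RHS = 27/2 ≠ 0, so the identity fails.
(For a valid weak derivative the identity must hold for EVERY test function, in particular this one. The failure shows v is NOT the weak derivative of u.)
Correct weak derivative would be u'(x) = 2*x.


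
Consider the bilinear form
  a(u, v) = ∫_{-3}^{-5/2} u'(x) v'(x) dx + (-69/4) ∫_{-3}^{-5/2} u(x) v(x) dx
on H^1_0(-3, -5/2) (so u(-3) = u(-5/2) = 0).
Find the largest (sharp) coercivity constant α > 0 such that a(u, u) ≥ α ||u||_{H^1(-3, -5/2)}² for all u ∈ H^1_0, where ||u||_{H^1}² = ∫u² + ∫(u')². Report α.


α = (-69 + 16*π^2)/(4*(1 + 4*π^2))

Coercivity of a(·,·) on H^1_0(-3, -5/2) means a(u, u) ≥ α ||u||_{H^1}² for every u ∈ H^1_0.
The interval has length L = 1/2, and Poincaré/coercivity depend only on L. Here a(u, u) = ∫(u')² + (-69/4)·∫u².
Here c = -69/4 < 0 with |c| < (π/L)² = 4*π^2, so coercivity still holds. The condition a(u,u) ≥ α||u||_{H^1}² reads (1−α)∫(u')² ≥ (α−c)∫u². Any admissible α is ≤ 1 (rapidly oscillating u have ∫u²/∫(u')² → 0), and α = 1 would force 0 ≥ (1−c)∫u², impossible since c < 1; so 1−α > 0. By the sharp Poincaré inequality on H^1_0 of an interval of length L, ∫(u')² ≥ (π/L)²∫u² with equality for the first sine mode sin(π(x−x₀)/L) (x₀ the left endpoint), so the inequality holds for all u iff (1−α)(π/L)² ≥ α − c, i.e. α ≤ ((π/L)² + c)/((π/L)² + 1) = (1 + c(L/π)²)/(1 + (L/π)²). (Direct route, valid since c ≤ 0: Poincaré gives c∫u² ≥ c(L/π)²∫(u')², so a(u,u) ≥ (1 + c(L/π)²)∫(u')², while ||u||_{H^1}² ≤ (1 + (L/π)²)∫(u')²; dividing yields the same α.) With (π/L)² = 4*π^2 and c = -69/4, the largest admissible constant is α = ((π/L)² + c)/((π/L)² + 1).
Simplifying, α = (-69 + 16*π^2)/(4*(1 + 4*π^2)).


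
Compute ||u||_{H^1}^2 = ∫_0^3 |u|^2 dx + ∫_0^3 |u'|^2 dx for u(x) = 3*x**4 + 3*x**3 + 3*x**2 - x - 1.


||u||_{H^1}^2 = 17905683/140

The H^1 norm (squared) on an interval (0, L) is
  ||u||_{H^1}^2 = ∫_0^L u(x)^2 dx + ∫_0^L u'(x)^2 dx.
Compute u'(x) = 12*x**3 + 9*x**2 + 6*x - 1.
Then u(x)^2 = 9*x**8 + 18*x**7 + 27*x**6 + 12*x**5 - 3*x**4 - 12*x**3 - 5*x**2 + 2*x + 1 and u'(x)^2 = 144*x**6 + 216*x**5 + 225*x**4 + 84*x**3 + 18*x**2 - 12*x + 1.
Integrate each monomial from 0 to 3 using ∫_0^3 c·x^n dx = c·3^(n+1)/(n+1):
  ∫_0^3 u(x)^2 dx = ∫_0^3 (9*x^8 + 18*x^7 + 27*x^6 + 12*x^5 - 3*x^4 - 12*x^3 - 5*x^2 + 2*x + 1) dx. Term by term:
    ∫_0^3 9*x^8 dx = 19683;  ∫_0^3 18*x^7 dx = 59049/4;  ∫_0^3 27*x^6 dx = 59049/7;
    ∫_0^3 12*x^5 dx = 1458;  ∫_0^3 -3*x^4 dx = -729/5;  ∫_0^3 -12*x^3 dx = -243;
    ∫_0^3 -5*x^2 dx = -45;  ∫_0^3 2*x dx = 9;  ∫_0^3 1 dx = 3.
  Sum: 19683 + 59049/4 + 59049/7 + 1458 − 729/5 − 243 − 45 + 9 + 3 = 6148383/140.
  ∫_0^3 u'(x)^2 dx = ∫_0^3 (144*x^6 + 216*x^5 + 225*x^4 + 84*x^3 + 18*x^2 - 12*x + 1) dx. Term by term:
    ∫_0^3 144*x^6 dx = 314928/7;  ∫_0^3 216*x^5 dx = 26244;  ∫_0^3 225*x^4 dx = 10935;
    ∫_0^3 84*x^3 dx = 1701;  ∫_0^3 18*x^2 dx = 162;  ∫_0^3 -12*x dx = -54;
    ∫_0^3 1 dx = 3.
  Sum: 314928/7 + 26244 + 10935 + 1701 + 162 − 54 + 3 = 587865/7.
Adding: ||u||_{H^1}^2 = 6148383/140 + 587865/7 = 17905683/140.


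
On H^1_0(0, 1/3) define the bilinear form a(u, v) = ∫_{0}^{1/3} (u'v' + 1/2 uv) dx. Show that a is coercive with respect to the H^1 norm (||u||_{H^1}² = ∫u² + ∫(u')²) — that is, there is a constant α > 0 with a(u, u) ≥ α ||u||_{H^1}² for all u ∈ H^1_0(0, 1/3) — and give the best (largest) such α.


α = (1 + 18*π^2)/(2*(1 + 9*π^2))

Coercivity of a(·,·) on H^1_0(0, 1/3) means a(u, u) ≥ α ||u||_{H^1}² for every u ∈ H^1_0.
The interval has length L = 1/3, and Poincaré/coercivity depend only on L. Here a(u, u) = ∫(u')² + (1/2)·∫u².
Here 0 < c = 1/2 < 1. The condition a(u,u) ≥ α||u||_{H^1}² reads (1−α)∫(u')² ≥ (α−c)∫u². Any admissible α is ≤ 1 (rapidly oscillating u have ∫u²/∫(u')² → 0), and α = 1 would force 0 ≥ (1−c)∫u², impossible since c < 1; so 1−α > 0. By the sharp Poincaré inequality on H^1_0 of an interval of length L, ∫(u')² ≥ (π/L)²∫u² with equality for the first sine mode sin(π(x−x₀)/L) (x₀ the left endpoint), so the inequality holds for all u iff (1−α)(π/L)² ≥ α − c, i.e. α ≤ ((π/L)² + c)/((π/L)² + 1) = (1 + c(L/π)²)/(1 + (L/π)²). With (π/L)² = 9*π^2 and c = 1/2, the largest admissible constant is α = ((π/L)² + c)/((π/L)² + 1).
Simplifying, α = (1 + 18*π^2)/(2*(1 + 9*π^2)).


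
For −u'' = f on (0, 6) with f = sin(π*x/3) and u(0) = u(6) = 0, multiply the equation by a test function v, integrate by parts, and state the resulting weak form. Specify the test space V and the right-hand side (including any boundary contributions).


V = H^1_0(0, 6) (so v(0) = v(6) = 0); weak form: ∫_0^6 u'v' dx = ∫_0^6 (sin(π*x/3)) v dx for all v ∈ V.

Multiply both sides by a test function v and integrate from 0 to 6:
  ∫_0^6 −u''(x) v(x) dx = ∫_0^6 f(x) v(x) dx.
Integrate the LHS by parts once:
  ∫_0^6 −u'' v dx = −[u'(x) v(x)]_0^6 + ∫_0^6 u'(x) v'(x) dx.
Thus ∫_0^6 u'(x) v'(x) dx = ∫_0^6 f(x) v(x) dx + [u'(x) v(x)]_0^6.
Choose V so that boundary terms are either known or forced to vanish.
u is Dirichlet: u(0) = u(6) = 0. Let V = H^1_0(0, 6); then v(0) = v(6) = 0, and [u' v]_0^6 = 0.
Weak formulation: find u (satisfying any essential BC) such that ∫_0^6 u'(x) v'(x) dx = ∫_0^6 f v dx for all v ∈ V.
Substituting f(x) = sin(π*x/3), the right-hand side is ∫_0^6 (sin(π*x/3)) v dx.


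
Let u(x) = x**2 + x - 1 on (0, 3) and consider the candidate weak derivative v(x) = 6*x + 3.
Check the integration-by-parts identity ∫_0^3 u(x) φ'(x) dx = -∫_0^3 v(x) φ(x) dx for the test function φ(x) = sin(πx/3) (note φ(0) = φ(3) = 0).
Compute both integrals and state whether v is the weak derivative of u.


LHS = -24/π, RHS = -72/π. No, v is not the weak derivative of u.

u(x) = x**2 + x - 1, classical derivative u'(x) = 2*x + 1.
φ(x) = sin(πx/3), so φ'(x) = π*cos(π*x/3)/3.
Note φ(0) = φ(3) = 0, so the boundary term u·φ vanishes.
LHS = ∫_0^3 u(x) φ'(x) dx = ∫_0^3 (π*x^2*cos(π*x/3)/3 + π*x*cos(π*x/3)/3 - π*cos(π*x/3)/3) dx. Term by term:
  ∫_0^3 -π*cos(π*x/3)/3 dx = 0;  ∫_0^3 π*x*cos(π*x/3)/3 dx = -6/π;  ∫_0^3 π*x^2*cos(π*x/3)/3 dx = -18/π.
Sum: 0 − 6/π − 18/π = -24/π.
So LHS = -24/π.
∫_0^3 v(x) φ(x) dx = ∫_0^3 (6*x*sin(π*x/3) + 3*sin(π*x/3)) dx. Term by term:
  ∫_0^3 3*sin(π*x/3) dx = 18/π;  ∫_0^3 6*x*sin(π*x/3) dx = 54/π.
Sum: 18/π + 54/π = 72/π.
So RHS = -∫_0^3 v(x) φ(x) dx = -72/π.
LHS − RHS = 48/π ≠ 0, so the identity fails.
(For a valid weak derivative the identity must hold for EVERY test function, in particular this one. The failure shows v is NOT the weak derivative of u.)
Correct weak derivative would be u'(x) = 2*x + 1.


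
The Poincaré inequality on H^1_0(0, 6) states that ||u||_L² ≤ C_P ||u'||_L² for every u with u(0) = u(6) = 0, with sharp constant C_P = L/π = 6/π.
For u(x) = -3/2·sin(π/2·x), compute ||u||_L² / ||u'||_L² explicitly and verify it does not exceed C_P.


||u||_L² / ||u'||_L² = 2/π < C_P = 6/π.

u(x) = -3/2·sin(π/2·x), so u'(x) = -3*π*cos(π*x/2)/4.
Writing u(x) = A·sin(kπx/L) with A = -3/2 and k = 3, use ∫_0^L sin²(kπx/L) dx = L/2 and ∫_0^L cos²(kπx/L) dx = L/2.
u² = 9/4·sin²(π/2·x) and (u')² = 9*π^2/16·cos²(π/2·x), and each of sin², cos² integrates to L/2 = 3 over (0, 6).
∫_0^6 u² dx = 27/4, so ||u||_L² = 3*sqrt(3)/2.
∫_0^6 (u')² dx = 27*π^2/16, so ||u'||_L² = 3*sqrt(3)*π/4.
Ratio ||u||_L² / ||u'||_L² = 2/π.
Sharp Poincaré constant on H^1_0(0, 6) is C_P = L/π = 6/π, achieved by sin(π/6·x).
This is the k = 3 harmonic; the ratio L/(kπ) is strictly less than C_P = L/π, consistent with the sharp inequality ||u||_L² ≤ C_P ||u'||_L².


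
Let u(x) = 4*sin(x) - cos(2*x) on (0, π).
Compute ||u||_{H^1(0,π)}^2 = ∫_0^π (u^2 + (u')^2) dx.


||u||_{H^1(0,π)}^2 = 80/3 + 37*π/2

u'(x) = 2*sin(2*x) + 4*cos(x).
Expand u² and (u')² and integrate term by term on (0, π), using: for integers n ≥ 1, ∫_0^π sin²(nx) dx = ∫_0^π cos²(nx) dx = π/2; for n ≠ n', ∫_0^π sin(nx)sin(n'x) dx = ∫_0^π cos(nx)cos(n'x) dx = 0; and by product-to-sum, ∫_0^π sin(nx)cos(n'x) dx = ½∫_0^π [sin((n+n')x) + sin((n−n')x)] dx, which is 0 when n+n' is even and 2n/(n²−n'²) when n+n' is odd (it need not vanish on (0, π)).
  u² squared terms: (-1)²·∫cos(2x)² dx = 1·π/2 = π/2;  (4)²·∫sin(x)² dx = 16·π/2 = 8*π.
  u² cross terms: 2·(-1)·(4)·∫cos(2x)·sin(x) dx = -8·(-2/3) = 16/3.
  So ∫_0^π u² dx = π/2 + 8*π + 16/3 = 16/3 + 17*π/2.
  (u')² squared terms: (2)²·∫sin(2x)² dx = 4·π/2 = 2*π;  (4)²·∫cos(x)² dx = 16·π/2 = 8*π.
  (u')² cross terms: 2·(2)·(4)·∫sin(2x)·cos(x) dx = 16·(4/3) = 64/3.
  So ∫_0^π (u')² dx = 2*π + 8*π + 64/3 = 64/3 + 10*π.
||u||_{H^1}^2 = (16/3 + 17*π/2) + (64/3 + 10*π) = 80/3 + 37*π/2.


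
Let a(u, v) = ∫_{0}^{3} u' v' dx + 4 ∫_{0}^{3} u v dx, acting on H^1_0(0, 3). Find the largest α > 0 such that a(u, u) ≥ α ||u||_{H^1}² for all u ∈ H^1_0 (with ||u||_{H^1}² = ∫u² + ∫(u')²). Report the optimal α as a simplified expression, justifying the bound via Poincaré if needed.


α = 1

Coercivity of a(·,·) on H^1_0(0, 3) means a(u, u) ≥ α ||u||_{H^1}² for every u ∈ H^1_0.
The interval has length L = 3, and Poincaré/coercivity depend only on L. Here a(u, u) = ∫(u')² + (4)·∫u².
Here c = 4 ≥ 1, so a(u,u) = ∫(u')² + c∫u² ≥ ∫(u')² + ∫u² = ||u||_{H^1}², i.e. α = 1 works. No larger α is possible: a(u,u) ≥ α||u||_{H^1}² means (1−α)∫(u')² ≥ (α−c)∫u², and for the modes u_n = sin(nπ(x−x₀)/L) (x₀ the left endpoint) one has ∫u_n²/∫(u_n')² = (L/(nπ))² → 0, so a(u_n,u_n)/||u_n||_{H^1}² → 1. Hence the optimal constant is α = 1.
Therefore α = 1.


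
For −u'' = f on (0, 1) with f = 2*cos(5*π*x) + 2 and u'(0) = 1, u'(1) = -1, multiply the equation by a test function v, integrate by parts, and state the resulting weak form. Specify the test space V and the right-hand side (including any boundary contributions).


V = H^1(0, 1) (v unrestricted at boundary; u is determined up to an additive constant); weak form: ∫_0^1 u'v' dx = ∫_0^1 (2*cos(5*π*x) + 2) v dx − v(1) − v(0) for all v ∈ V.

Multiply both sides by a test function v and integrate from 0 to 1:
  ∫_0^1 −u''(x) v(x) dx = ∫_0^1 f(x) v(x) dx.
Integrate the LHS by parts once:
  ∫_0^1 −u'' v dx = −[u'(x) v(x)]_0^1 + ∫_0^1 u'(x) v'(x) dx.
Thus ∫_0^1 u'(x) v'(x) dx = ∫_0^1 f(x) v(x) dx + [u'(x) v(x)]_0^1.
Choose V so that boundary terms are either known or forced to vanish.
u has inhomogeneous Neumann u'(0) = 1, u'(1) = -1. [u' v]_0^1 = (-1)·v(1) − (1)·v(0) = − v(1) − v(0). Take V = H^1(0, 1); boundary term becomes part of RHS.
Weak formulation: find u (satisfying any essential BC) such that ∫_0^1 u'(x) v'(x) dx = ∫_0^1 f v dx − v(1) − v(0) for all v ∈ V (Neumann data are natural BCs: they enter the RHS as boundary terms).
Substituting f(x) = 2*cos(5*π*x) + 2, the right-hand side is ∫_0^1 (2*cos(5*π*x) + 2) v dx − v(1) − v(0).
Compatibility check (pure Neumann): taking v ≡ 1 ∈ V gives 0 = ∫_0^1 f dx + (-1) − (1), i.e. ∫_0^1 f dx must equal u'(0) − u'(1) = 2. Indeed ∫_0^1 (2*cos(5*π*x) + 2) dx = 2, so the data are compatible. The solution is then unique only up to an additive constant (fix it e.g. by requiring ∫_0^1 u dx = 0).


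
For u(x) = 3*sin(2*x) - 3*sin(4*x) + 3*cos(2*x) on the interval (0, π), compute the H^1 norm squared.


||u||_{H^1(0,π)}^2 = 243*π/2

u'(x) = -6*sin(2*x) + 6*cos(2*x) - 12*cos(4*x).
Expand u² and (u')² and integrate term by term on (0, π), using: for integers n ≥ 1, ∫_0^π sin²(nx) dx = ∫_0^π cos²(nx) dx = π/2; for n ≠ n', ∫_0^π sin(nx)sin(n'x) dx = ∫_0^π cos(nx)cos(n'x) dx = 0; and by product-to-sum, ∫_0^π sin(nx)cos(n'x) dx = ½∫_0^π [sin((n+n')x) + sin((n−n')x)] dx, which is 0 when n+n' is even and 2n/(n²−n'²) when n+n' is odd (it need not vanish on (0, π)).
  u² squared terms: (-3)²·∫sin(4x)² dx = 9·π/2 = 9*π/2;  (3)²·∫cos(2x)² dx = 9·π/2 = 9*π/2;  (3)²·∫sin(2x)² dx = 9·π/2 = 9*π/2.
  u² cross terms: 2·(-3)·(3)·∫sin(4x)·cos(2x) dx = -18·(0) = 0;  2·(-3)·(3)·∫sin(4x)·sin(2x) dx = -18·(0) = 0;  2·(3)·(3)·∫cos(2x)·sin(2x) dx = 18·(0) = 0.
  So ∫_0^π u² dx = 9*π/2 + 9*π/2 + 9*π/2 + 0 + 0 + 0 = 27*π/2.
  (u')² squared terms: (-12)²·∫cos(4x)² dx = 144·π/2 = 72*π;  (-6)²·∫sin(2x)² dx = 36·π/2 = 18*π;  (6)²·∫cos(2x)² dx = 36·π/2 = 18*π.
  (u')² cross terms: 2·(-12)·(-6)·∫cos(4x)·sin(2x) dx = 144·(0) = 0;  2·(-12)·(6)·∫cos(4x)·cos(2x) dx = -144·(0) = 0;  2·(-6)·(6)·∫sin(2x)·cos(2x) dx = -72·(0) = 0.
  So ∫_0^π (u')² dx = 72*π + 18*π + 18*π + 0 + 0 + 0 = 108*π.
||u||_{H^1}^2 = (27*π/2) + (108*π) = 243*π/2.


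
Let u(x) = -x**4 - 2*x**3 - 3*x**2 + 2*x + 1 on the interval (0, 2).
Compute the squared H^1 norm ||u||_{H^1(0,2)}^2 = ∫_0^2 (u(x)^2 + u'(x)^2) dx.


||u||_{H^1}^2 = 612838/315

The H^1 norm (squared) on an interval (0, L) is
  ||u||_{H^1}^2 = ∫_0^L u(x)^2 dx + ∫_0^L u'(x)^2 dx.
Compute u'(x) = -4*x**3 - 6*x**2 - 6*x + 2.
Then u(x)^2 = x**8 + 4*x**7 + 10*x**6 + 8*x**5 - x**4 - 16*x**3 - 2*x**2 + 4*x + 1 and u'(x)^2 = 16*x**6 + 48*x**5 + 84*x**4 + 56*x**3 + 12*x**2 - 24*x + 4.
Integrate each monomial from 0 to 2 using ∫_0^2 c·x^n dx = c·2^(n+1)/(n+1):
  ∫_0^2 u(x)^2 dx = ∫_0^2 (x^8 + 4*x^7 + 10*x^6 + 8*x^5 - x^4 - 16*x^3 - 2*x^2 + 4*x + 1) dx. Term by term:
    ∫_0^2 x^8 dx = 512/9;  ∫_0^2 4*x^7 dx = 128;  ∫_0^2 10*x^6 dx = 1280/7;
    ∫_0^2 8*x^5 dx = 256/3;  ∫_0^2 -x^4 dx = -32/5;  ∫_0^2 -16*x^3 dx = -64;
    ∫_0^2 -2*x^2 dx = -16/3;  ∫_0^2 4*x dx = 8;  ∫_0^2 1 dx = 2.
  Sum: 512/9 + 128 + 1280/7 + 256/3 − 32/5 − 64 − 16/3 + 8 + 2 = 122014/315.
  ∫_0^2 u'(x)^2 dx = ∫_0^2 (16*x^6 + 48*x^5 + 84*x^4 + 56*x^3 + 12*x^2 - 24*x + 4) dx. Term by term:
    ∫_0^2 16*x^6 dx = 2048/7;  ∫_0^2 48*x^5 dx = 512;  ∫_0^2 84*x^4 dx = 2688/5;
    ∫_0^2 56*x^3 dx = 224;  ∫_0^2 12*x^2 dx = 32;  ∫_0^2 -24*x dx = -48;
    ∫_0^2 4 dx = 8.
  Sum: 2048/7 + 512 + 2688/5 + 224 + 32 − 48 + 8 = 54536/35.
Adding: ||u||_{H^1}^2 = 122014/315 + 54536/35 = 612838/315.


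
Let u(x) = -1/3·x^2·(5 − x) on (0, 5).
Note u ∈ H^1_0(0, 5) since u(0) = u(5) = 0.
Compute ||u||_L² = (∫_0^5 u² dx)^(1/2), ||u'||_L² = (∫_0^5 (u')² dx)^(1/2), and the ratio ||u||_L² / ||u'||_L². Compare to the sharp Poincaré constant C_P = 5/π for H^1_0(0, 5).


||u||_L² / ||u'||_L² = 5*sqrt(14)/14 < C_P = 5/π.

u(x) = -1/3·x^2·(5 − x), so u'(x) = x*(3*x - 10)/3.
u(x) = -1/3·x^2·(5 − x) vanishes at x = 0 and x = 5, so u ∈ H^1_0(0, 5). Differentiate via the product rule and integrate the resulting polynomials term by term.
  ∫_0^5 u² dx = ∫_0^5 (x^6/9 - 10*x^5/9 + 25*x^4/9) dx. Term by term:
    ∫_0^5 x^6/9 dx = 78125/63;  ∫_0^5 -10*x^5/9 dx = -78125/27;  ∫_0^5 25*x^4/9 dx = 15625/9.
  Sum: 78125/63 − 78125/27 + 15625/9 = 15625/189.
  ∫_0^5 (u')² dx = ∫_0^5 (x^4 - 20*x^3/3 + 100*x^2/9) dx. Term by term:
    ∫_0^5 x^4 dx = 625;  ∫_0^5 -20*x^3/3 dx = -3125/3;  ∫_0^5 100*x^2/9 dx = 12500/27.
  Sum: 625 − 3125/3 + 12500/27 = 1250/27.
∫_0^5 u² dx = 15625/189, so ||u||_L² = 125*sqrt(21)/63.
∫_0^5 (u')² dx = 1250/27, so ||u'||_L² = 25*sqrt(6)/9.
Ratio ||u||_L² / ||u'||_L² = 5*sqrt(14)/14.
Sharp Poincaré constant on H^1_0(0, 5) is C_P = L/π = 5/π, achieved by sin(π/5·x).
A polynomial bump cannot attain the sharp Poincaré constant (only the first sine eigenfunction does), so the ratio is strictly less than C_P, consistent with ||u||_L² ≤ C_P ||u'||_L².


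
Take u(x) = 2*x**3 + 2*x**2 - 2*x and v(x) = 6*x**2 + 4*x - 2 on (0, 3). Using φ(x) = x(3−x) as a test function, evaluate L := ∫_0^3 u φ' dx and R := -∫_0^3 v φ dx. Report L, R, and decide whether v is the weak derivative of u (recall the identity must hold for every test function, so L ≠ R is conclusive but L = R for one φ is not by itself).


LHS = -909/10, RHS = -909/10. Yes, v = u' weakly.

u(x) = 2*x**3 + 2*x**2 - 2*x, classical derivative u'(x) = 6*x**2 + 4*x - 2.
φ(x) = x(3−x), so φ'(x) = 3 - 2*x.
Note φ(0) = φ(3) = 0, so the boundary term u·φ vanishes.
LHS = ∫_0^3 u(x) φ'(x) dx = ∫_0^3 (-4*x^4 + 2*x^3 + 10*x^2 - 6*x) dx. Term by term:
  ∫_0^3 -4*x^4 dx = -972/5;  ∫_0^3 2*x^3 dx = 81/2;  ∫_0^3 10*x^2 dx = 90;
  ∫_0^3 -6*x dx = -27.
Sum: -972/5 + 81/2 + 90 − 27 = -909/10.
So LHS = -909/10.
∫_0^3 v(x) φ(x) dx = ∫_0^3 (-6*x^4 + 14*x^3 + 14*x^2 - 6*x) dx. Term by term:
  ∫_0^3 -6*x^4 dx = -1458/5;  ∫_0^3 14*x^3 dx = 567/2;  ∫_0^3 14*x^2 dx = 126;
  ∫_0^3 -6*x dx = -27.
Sum: -1458/5 + 567/2 + 126 − 27 = 909/10.
So RHS = -∫_0^3 v(x) φ(x) dx = -909/10.
LHS = RHS, so the identity holds for this test φ.
Moreover u is smooth here and v(x) = u'(x) = 6*x**2 + 4*x - 2 pointwise, so the identity holds for every test function. Hence v is the weak derivative of u.


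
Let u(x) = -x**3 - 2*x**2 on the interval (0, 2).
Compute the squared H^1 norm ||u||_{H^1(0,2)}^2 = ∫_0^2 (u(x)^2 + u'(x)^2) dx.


||u||_{H^1}^2 = 29696/105

The H^1 norm (squared) on an interval (0, L) is
  ||u||_{H^1}^2 = ∫_0^L u(x)^2 dx + ∫_0^L u'(x)^2 dx.
Compute u'(x) = -3*x**2 - 4*x.
Then u(x)^2 = x**6 + 4*x**5 + 4*x**4 and u'(x)^2 = 9*x**4 + 24*x**3 + 16*x**2.
Integrate each monomial from 0 to 2 using ∫_0^2 c·x^n dx = c·2^(n+1)/(n+1):
  ∫_0^2 u(x)^2 dx = ∫_0^2 (x^6 + 4*x^5 + 4*x^4) dx. Term by term:
    ∫_0^2 x^6 dx = 128/7;  ∫_0^2 4*x^5 dx = 128/3;  ∫_0^2 4*x^4 dx = 128/5.
  Sum: 128/7 + 128/3 + 128/5 = 9088/105.
  ∫_0^2 u'(x)^2 dx = ∫_0^2 (9*x^4 + 24*x^3 + 16*x^2) dx. Term by term:
    ∫_0^2 9*x^4 dx = 288/5;  ∫_0^2 24*x^3 dx = 96;  ∫_0^2 16*x^2 dx = 128/3.
  Sum: 288/5 + 96 + 128/3 = 2944/15.
Adding: ||u||_{H^1}^2 = 9088/105 + 2944/15 = 29696/105.


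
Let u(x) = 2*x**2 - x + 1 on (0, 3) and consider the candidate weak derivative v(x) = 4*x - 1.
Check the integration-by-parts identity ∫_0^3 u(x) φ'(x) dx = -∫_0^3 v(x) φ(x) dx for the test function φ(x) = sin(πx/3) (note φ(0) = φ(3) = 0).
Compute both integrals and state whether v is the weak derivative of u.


LHS = -30/π, RHS = -30/π. Yes, v = u' weakly.

u(x) = 2*x**2 - x + 1, classical derivative u'(x) = 4*x - 1.
φ(x) = sin(πx/3), so φ'(x) = π*cos(π*x/3)/3.
Note φ(0) = φ(3) = 0, so the boundary term u·φ vanishes.
LHS = ∫_0^3 u(x) φ'(x) dx = ∫_0^3 (2*π*x^2*cos(π*x/3)/3 - π*x*cos(π*x/3)/3 + π*cos(π*x/3)/3) dx. Term by term:
  ∫_0^3 π*cos(π*x/3)/3 dx = 0;  ∫_0^3 -π*x*cos(π*x/3)/3 dx = 6/π;  ∫_0^3 2*π*x^2*cos(π*x/3)/3 dx = -36/π.
Sum: 0 + 6/π − 36/π = -30/π.
So LHS = -30/π.
∫_0^3 v(x) φ(x) dx = ∫_0^3 (4*x*sin(π*x/3) - sin(π*x/3)) dx. Term by term:
  ∫_0^3 -sin(π*x/3) dx = -6/π;  ∫_0^3 4*x*sin(π*x/3) dx = 36/π.
Sum: -6/π + 36/π = 30/π.
So RHS = -∫_0^3 v(x) φ(x) dx = -30/π.
LHS = RHS, so the identity holds for this test φ.
Moreover u is smooth here and v(x) = u'(x) = 4*x - 1 pointwise, so the identity holds for every test function. Hence v is the weak derivative of u.


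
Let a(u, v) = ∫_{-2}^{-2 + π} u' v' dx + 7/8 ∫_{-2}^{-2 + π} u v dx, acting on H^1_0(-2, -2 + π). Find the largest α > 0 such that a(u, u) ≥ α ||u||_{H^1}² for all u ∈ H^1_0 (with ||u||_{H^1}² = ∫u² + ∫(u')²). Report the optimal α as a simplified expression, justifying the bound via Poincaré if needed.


α = 15/16

Coercivity of a(·,·) on H^1_0(-2, -2 + π) means a(u, u) ≥ α ||u||_{H^1}² for every u ∈ H^1_0.
The interval has length L = π, and Poincaré/coercivity depend only on L. Here a(u, u) = ∫(u')² + (7/8)·∫u².
Here 0 < c = 7/8 < 1. The condition a(u,u) ≥ α||u||_{H^1}² reads (1−α)∫(u')² ≥ (α−c)∫u². Any admissible α is ≤ 1 (rapidly oscillating u have ∫u²/∫(u')² → 0), and α = 1 would force 0 ≥ (1−c)∫u², impossible since c < 1; so 1−α > 0. By the sharp Poincaré inequality on H^1_0 of an interval of length L, ∫(u')² ≥ (π/L)²∫u² with equality for the first sine mode sin(π(x−x₀)/L) (x₀ the left endpoint), so the inequality holds for all u iff (1−α)(π/L)² ≥ α − c, i.e. α ≤ ((π/L)² + c)/((π/L)² + 1) = (1 + c(L/π)²)/(1 + (L/π)²). With (π/L)² = 1 and c = 7/8, the largest admissible constant is α = ((π/L)² + c)/((π/L)² + 1).
Simplifying, α = 15/16.


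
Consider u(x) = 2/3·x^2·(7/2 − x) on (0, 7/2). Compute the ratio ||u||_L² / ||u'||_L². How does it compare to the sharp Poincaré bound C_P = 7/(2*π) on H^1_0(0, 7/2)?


||u||_L² / ||u'||_L² = sqrt(14)/4 < C_P = 7/(2*π).

u(x) = 2/3·x^2·(7/2 − x), so u'(x) = 2*x*(7 - 3*x)/3.
u(x) = 2/3·x^2·(7/2 − x) vanishes at x = 0 and x = 7/2, so u ∈ H^1_0(0, 7/2). Differentiate via the product rule and integrate the resulting polynomials term by term.
  ∫_0^7/2 u² dx = ∫_0^7/2 (4*x^6/9 - 28*x^5/9 + 49*x^4/9) dx. Term by term:
    ∫_0^7/2 4*x^6/9 dx = 117649/288;  ∫_0^7/2 -28*x^5/9 dx = -823543/864;  ∫_0^7/2 49*x^4/9 dx = 823543/1440.
  Sum: 117649/288 − 823543/864 + 823543/1440 = 117649/4320.
  ∫_0^7/2 (u')² dx = ∫_0^7/2 (4*x^4 - 56*x^3/3 + 196*x^2/9) dx. Term by term:
    ∫_0^7/2 4*x^4 dx = 16807/40;  ∫_0^7/2 -56*x^3/3 dx = -16807/24;  ∫_0^7/2 196*x^2/9 dx = 16807/54.
  Sum: 16807/40 − 16807/24 + 16807/54 = 16807/540.
∫_0^7/2 u² dx = 117649/4320, so ||u||_L² = 343*sqrt(30)/360.
∫_0^7/2 (u')² dx = 16807/540, so ||u'||_L² = 49*sqrt(105)/90.
Ratio ||u||_L² / ||u'||_L² = sqrt(14)/4.
Sharp Poincaré constant on H^1_0(0, 7/2) is C_P = L/π = 7/(2*π), achieved by sin(2*π/7·x).
A polynomial bump cannot attain the sharp Poincaré constant (only the first sine eigenfunction does), so the ratio is strictly less than C_P, consistent with ||u||_L² ≤ C_P ||u'||_L².


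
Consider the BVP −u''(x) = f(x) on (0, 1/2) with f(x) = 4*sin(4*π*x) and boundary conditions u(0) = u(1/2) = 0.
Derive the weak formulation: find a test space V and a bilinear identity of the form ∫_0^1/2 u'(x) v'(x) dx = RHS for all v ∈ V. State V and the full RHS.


V = H^1_0(0, 1/2) (so v(0) = v(1/2) = 0); weak form: ∫_0^1/2 u'v' dx = ∫_0^1/2 (4*sin(4*π*x)) v dx for all v ∈ V.

Multiply both sides by a test function v and integrate from 0 to 1/2:
  ∫_0^1/2 −u''(x) v(x) dx = ∫_0^1/2 f(x) v(x) dx.
Integrate the LHS by parts once:
  ∫_0^1/2 −u'' v dx = −[u'(x) v(x)]_0^1/2 + ∫_0^1/2 u'(x) v'(x) dx.
Thus ∫_0^1/2 u'(x) v'(x) dx = ∫_0^1/2 f(x) v(x) dx + [u'(x) v(x)]_0^1/2.
Choose V so that boundary terms are either known or forced to vanish.
u is Dirichlet: u(0) = u(1/2) = 0. Let V = H^1_0(0, 1/2); then v(0) = v(1/2) = 0, and [u' v]_0^1/2 = 0.
Weak formulation: find u (satisfying any essential BC) such that ∫_0^1/2 u'(x) v'(x) dx = ∫_0^1/2 f v dx for all v ∈ V.
Substituting f(x) = 4*sin(4*π*x), the right-hand side is ∫_0^1/2 (4*sin(4*π*x)) v dx.
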